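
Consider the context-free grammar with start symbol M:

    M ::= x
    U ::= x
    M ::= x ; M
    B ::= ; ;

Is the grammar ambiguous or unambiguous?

Unambiguous

(U, B are unreachable from M, so their rules don't affect L(M).) The reachable grammar is A → atom sep A | atom. Each atom is followed by either the separator (recurse) or end-of-string (stop) — no choice point.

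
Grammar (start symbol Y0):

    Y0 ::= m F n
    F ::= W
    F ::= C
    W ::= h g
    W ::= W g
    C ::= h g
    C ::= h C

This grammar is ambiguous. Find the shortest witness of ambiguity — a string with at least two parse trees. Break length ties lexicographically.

m h g n

length 4: m h g n has 2 parse trees

Two derivations of m h g n:
  Y0 ⇒ m F n ⇒ m W n ⇒ m h g n
  Y0 ⇒ m F n ⇒ m C n ⇒ m h g n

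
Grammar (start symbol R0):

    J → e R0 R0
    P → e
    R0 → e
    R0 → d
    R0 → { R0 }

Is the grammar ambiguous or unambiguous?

Only R0 is reachable from R0; ignoring the rest: Each string is a nest of matched brackets around a single atom. An opening bracket forces the recursive rule; an atom forces the base rule.

Unambiguous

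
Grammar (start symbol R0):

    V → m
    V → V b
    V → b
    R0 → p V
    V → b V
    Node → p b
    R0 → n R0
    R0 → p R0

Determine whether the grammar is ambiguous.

Ambiguous

Witness: p b b

Derivation 1: R0 ⇒ p V ⇒ p V b ⇒ p b b
Derivation 2: R0 ⇒ p V ⇒ p b V ⇒ p b b

Two distinct leftmost derivations for the same string.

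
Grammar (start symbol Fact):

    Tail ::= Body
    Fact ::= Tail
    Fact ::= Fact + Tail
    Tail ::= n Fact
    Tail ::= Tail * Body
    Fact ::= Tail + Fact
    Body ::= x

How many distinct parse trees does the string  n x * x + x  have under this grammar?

6

Parse trees for n x * x + x:
  [Fact [Tail n [Fact [Fact [Tail [Tail [Body x]] * [Body x]]] + [Tail [Body x]]]]]
  [Fact [Tail n [Fact [Tail [Tail [Body x]] * [Body x]] + [Fact [Tail [Body x]]]]]]
  [Fact [Fact [Tail n [Fact [Tail [Tail [Body x]] * [Body x]]]]] + [Tail [Body x]]]
  [Fact [Fact [Tail [Tail n [Fact [Tail [Body x]]]] * [Body x]]] + [Tail [Body x]]]
  [Fact [Tail n [Fact [Tail [Tail [Body x]] * [Body x]]]] + [Fact [Tail [Body x]]]]
  [Fact [Tail [Tail n [Fact [Tail [Body x]]]] * [Body x]] + [Fact [Tail [Body x]]]]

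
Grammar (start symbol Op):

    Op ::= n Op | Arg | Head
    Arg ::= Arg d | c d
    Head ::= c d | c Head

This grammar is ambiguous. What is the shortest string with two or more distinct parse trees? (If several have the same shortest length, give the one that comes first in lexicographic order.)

length 2: c d has 2 parse trees

Two derivations of c d:
  Op ⇒ Arg ⇒ c d
  Op ⇒ Head ⇒ c d

c d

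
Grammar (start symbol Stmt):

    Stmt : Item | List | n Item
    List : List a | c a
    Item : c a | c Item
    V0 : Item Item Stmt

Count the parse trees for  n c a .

Parse trees for n c a:
  [Stmt n [Item c a]]

1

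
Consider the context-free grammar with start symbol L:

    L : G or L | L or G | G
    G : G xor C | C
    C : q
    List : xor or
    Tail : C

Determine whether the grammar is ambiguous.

Witness: q or q

Derivation 1: L ⇒ G or L ⇒ C or L ⇒ q or L ⇒ q or G ⇒ q or C ⇒ q or q
Derivation 2: L ⇒ L or G ⇒ G or G ⇒ C or G ⇒ q or G ⇒ q or C ⇒ q or q

Two distinct leftmost derivations for the same string.

Ambiguous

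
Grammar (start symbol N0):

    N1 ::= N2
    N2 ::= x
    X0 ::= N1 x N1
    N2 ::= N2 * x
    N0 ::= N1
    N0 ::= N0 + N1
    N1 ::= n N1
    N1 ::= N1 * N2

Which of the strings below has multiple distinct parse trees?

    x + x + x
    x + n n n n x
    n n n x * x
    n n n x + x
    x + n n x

x + x + x: 1 tree
x + n n n n x: 1 tree
n n n x * x: 5 trees
n n n x + x: 1 tree
x + n n x: 1 tree

n n n x * x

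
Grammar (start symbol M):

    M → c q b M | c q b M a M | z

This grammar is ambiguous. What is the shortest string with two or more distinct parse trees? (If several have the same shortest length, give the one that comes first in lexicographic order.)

length 1: no string has ≥2 trees
length 4: no string has ≥2 trees
length 6: no string has ≥2 trees
length 7: no string has ≥2 trees
length 9: c q b c q b z a z has 2 parse trees

Two derivations of c q b c q b z a z:
  M ⇒ c q b M ⇒ c q b c q b M a M ⇒ c q b c q b z a M ⇒ c q b c q b z a z
  M ⇒ c q b M a M ⇒ c q b c q b M a M ⇒ c q b c q b z a M ⇒ c q b c q b z a z

c q b c q b z a z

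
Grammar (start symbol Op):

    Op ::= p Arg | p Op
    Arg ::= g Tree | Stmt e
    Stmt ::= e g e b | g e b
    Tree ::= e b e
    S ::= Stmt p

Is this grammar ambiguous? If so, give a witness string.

Ambiguous

Witness: p g e b e

Derivation 1: Op ⇒ p Arg ⇒ p g Tree ⇒ p g e b e
Derivation 2: Op ⇒ p Arg ⇒ p Stmt e ⇒ p g e b e

Two distinct leftmost derivations for the same string.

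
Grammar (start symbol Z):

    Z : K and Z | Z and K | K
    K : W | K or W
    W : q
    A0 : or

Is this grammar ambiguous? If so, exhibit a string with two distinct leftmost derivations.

Witness: q and q

Derivation 1: Z ⇒ K and Z ⇒ W and Z ⇒ q and Z ⇒ q and K ⇒ q and W ⇒ q and q
Derivation 2: Z ⇒ Z and K ⇒ K and K ⇒ W and K ⇒ q and K ⇒ q and W ⇒ q and q

Two distinct leftmost derivations for the same string.

Ambiguous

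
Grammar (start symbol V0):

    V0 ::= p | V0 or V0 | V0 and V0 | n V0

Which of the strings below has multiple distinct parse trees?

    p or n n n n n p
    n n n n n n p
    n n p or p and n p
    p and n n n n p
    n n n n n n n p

p or n n n n n p: 1 tree
n n n n n n p: 1 tree
n n p or p and n p: 9 trees
p and n n n n p: 1 tree
n n n n n n n p: 1 tree

n n p or p and n p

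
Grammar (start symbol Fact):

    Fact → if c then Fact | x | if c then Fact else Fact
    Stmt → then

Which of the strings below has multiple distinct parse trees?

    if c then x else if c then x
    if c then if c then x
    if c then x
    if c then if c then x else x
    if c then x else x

if c then x else if c then x: 1 tree
if c then if c then x: 1 tree
if c then x: 1 tree
if c then if c then x else x: 2 trees
if c then x else x: 1 tree

if c then if c then x else x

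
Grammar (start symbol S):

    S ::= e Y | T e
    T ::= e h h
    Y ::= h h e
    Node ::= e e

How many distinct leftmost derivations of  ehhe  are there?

Parse trees for ehhe:
  [S e [Y h h e]]
  [S [T e h h] e]

2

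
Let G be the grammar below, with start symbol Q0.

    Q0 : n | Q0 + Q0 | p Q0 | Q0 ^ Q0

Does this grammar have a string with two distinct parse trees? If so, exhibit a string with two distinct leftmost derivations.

Ambiguous

Witness: p n + n

Derivation 1: Q0 ⇒ Q0 + Q0 ⇒ p Q0 + Q0 ⇒ p n + Q0 ⇒ p n + n
Derivation 2: Q0 ⇒ p Q0 ⇒ p Q0 + Q0 ⇒ p n + Q0 ⇒ p n + n

Two distinct leftmost derivations for the same string.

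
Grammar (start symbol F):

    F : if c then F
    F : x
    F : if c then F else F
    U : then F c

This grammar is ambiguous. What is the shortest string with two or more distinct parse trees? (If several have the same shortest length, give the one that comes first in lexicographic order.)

length 1: no string has ≥2 trees
length 4: no string has ≥2 trees
length 6: no string has ≥2 trees
length 7: no string has ≥2 trees
length 9: if c then if c then x else x has 2 parse trees

Two derivations of if c then if c then x else x:
  F ⇒ if c then F ⇒ if c then if c then F else F ⇒ if c then if c then x else F ⇒ if c then if c then x else x
  F ⇒ if c then F else F ⇒ if c then if c then F else F ⇒ if c then if c then x else F ⇒ if c then if c then x else x

if c then if c then x else x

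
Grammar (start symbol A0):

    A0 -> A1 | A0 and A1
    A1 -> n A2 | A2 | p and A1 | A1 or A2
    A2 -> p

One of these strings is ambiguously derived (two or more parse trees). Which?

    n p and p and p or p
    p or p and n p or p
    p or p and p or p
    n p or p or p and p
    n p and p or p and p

n p and p and p or p: 3 trees
p or p and n p or p: 1 tree
p or p and p or p: 1 tree
n p or p or p and p: 1 tree
n p and p or p and p: 1 tree

n p and p and p or p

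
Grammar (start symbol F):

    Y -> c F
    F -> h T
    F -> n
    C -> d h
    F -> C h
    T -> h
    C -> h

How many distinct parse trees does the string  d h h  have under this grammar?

1

Parse trees for d h h:
  [F [C d h] h]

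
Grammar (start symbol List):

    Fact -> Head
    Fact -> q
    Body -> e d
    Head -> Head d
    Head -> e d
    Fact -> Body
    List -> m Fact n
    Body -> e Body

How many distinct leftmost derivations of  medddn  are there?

1

Parse trees for medddn:
  [List m [Fact [Head [Head [Head e d] d] d]] n]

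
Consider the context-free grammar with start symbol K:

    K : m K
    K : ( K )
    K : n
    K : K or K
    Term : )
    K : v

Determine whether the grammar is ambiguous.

Ambiguous

Witness: m n or n

Derivation 1: K ⇒ m K ⇒ m K or K ⇒ m n or K ⇒ m n or n
Derivation 2: K ⇒ K or K ⇒ m K or K ⇒ m n or K ⇒ m n or n

Two distinct leftmost derivations for the same string.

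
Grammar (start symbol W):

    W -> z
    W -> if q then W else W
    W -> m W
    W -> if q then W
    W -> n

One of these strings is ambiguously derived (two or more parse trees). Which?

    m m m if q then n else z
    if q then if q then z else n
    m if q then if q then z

m m m if q then n else z: 1 tree
if q then if q then z else n: 2 trees
m if q then if q then z: 1 tree

if q then if q then z else n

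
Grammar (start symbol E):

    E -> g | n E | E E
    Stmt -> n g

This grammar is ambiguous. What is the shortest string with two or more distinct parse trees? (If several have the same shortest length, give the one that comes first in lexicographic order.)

length 1: no string has ≥2 trees
length 2: no string has ≥2 trees
length 3: g g g has 2 parse trees

Two derivations of g g g:
  E ⇒ E E ⇒ g E ⇒ g E E ⇒ g g E ⇒ g g g
  E ⇒ E E ⇒ E E E ⇒ g E E ⇒ g g E ⇒ g g g

g g g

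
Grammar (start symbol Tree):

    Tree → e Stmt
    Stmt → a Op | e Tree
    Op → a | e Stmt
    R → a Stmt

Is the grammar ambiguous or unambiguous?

Unambiguous

(R is unreachable from Tree, so its rules don't affect L(Tree).) Each reachable nonterminal has at most one production per leading terminal, and all productions are right-linear; the derivation is determined token-by-token.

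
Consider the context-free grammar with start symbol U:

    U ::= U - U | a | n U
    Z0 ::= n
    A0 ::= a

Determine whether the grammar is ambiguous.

Witness: n a - a

Derivation 1: U ⇒ U - U ⇒ n U - U ⇒ n a - U ⇒ n a - a
Derivation 2: U ⇒ n U ⇒ n U - U ⇒ n a - U ⇒ n a - a

Two distinct leftmost derivations for the same string.

Ambiguous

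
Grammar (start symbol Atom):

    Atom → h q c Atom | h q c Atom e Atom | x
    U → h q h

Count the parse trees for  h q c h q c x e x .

Parse trees for h q c h q c x e x:
  [Atom h q c [Atom h q c [Atom x] e [Atom x]]]
  [Atom h q c [Atom h q c [Atom x]] e [Atom x]]

2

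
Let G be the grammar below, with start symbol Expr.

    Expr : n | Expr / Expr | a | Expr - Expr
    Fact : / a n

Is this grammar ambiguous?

Witness: a - a - a

Derivation 1: Expr ⇒ Expr - Expr ⇒ a - Expr ⇒ a - Expr - Expr ⇒ a - a - Expr ⇒ a - a - a
Derivation 2: Expr ⇒ Expr - Expr ⇒ Expr - Expr - Expr ⇒ a - Expr - Expr ⇒ a - a - Expr ⇒ a - a - a

Two distinct leftmost derivations for the same string.

Ambiguous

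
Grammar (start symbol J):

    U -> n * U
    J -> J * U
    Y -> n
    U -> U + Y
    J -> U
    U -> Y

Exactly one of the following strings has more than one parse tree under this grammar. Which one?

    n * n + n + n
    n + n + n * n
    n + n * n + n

n * n + n + n: 4 trees
n + n + n * n: 1 tree
n + n * n + n: 1 tree

n * n + n + n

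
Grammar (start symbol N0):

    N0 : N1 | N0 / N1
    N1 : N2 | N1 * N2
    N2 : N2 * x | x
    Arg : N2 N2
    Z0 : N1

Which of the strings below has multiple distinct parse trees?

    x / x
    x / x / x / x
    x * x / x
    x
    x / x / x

x * x / x

x / x: 1 tree
x / x / x / x: 1 tree
x * x / x: 2 trees
x: 1 tree
x / x / x: 1 tree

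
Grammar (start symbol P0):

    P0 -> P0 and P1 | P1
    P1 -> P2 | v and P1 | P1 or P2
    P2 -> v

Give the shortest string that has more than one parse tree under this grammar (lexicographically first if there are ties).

length 1: no string has ≥2 trees
length 3: v and v has 2 parse trees

Two derivations of v and v:
  P0 ⇒ P0 and P1 ⇒ P1 and P1 ⇒ P2 and P1 ⇒ v and P1 ⇒ v and P2 ⇒ v and v
  P0 ⇒ P1 ⇒ v and P1 ⇒ v and P2 ⇒ v and v

v and v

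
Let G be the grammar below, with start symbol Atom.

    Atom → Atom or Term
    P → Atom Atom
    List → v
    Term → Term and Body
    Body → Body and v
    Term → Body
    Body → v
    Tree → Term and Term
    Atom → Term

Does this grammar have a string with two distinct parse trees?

Ambiguous

Witness: v and v

Derivation 1: Atom ⇒ Term ⇒ Term and Body ⇒ Body and Body ⇒ v and Body ⇒ v and v
Derivation 2: Atom ⇒ Term ⇒ Body ⇒ Body and v ⇒ v and v

Two distinct leftmost derivations for the same string.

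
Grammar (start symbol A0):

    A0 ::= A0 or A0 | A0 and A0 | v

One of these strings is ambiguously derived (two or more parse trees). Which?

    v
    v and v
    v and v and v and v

v: 1 tree
v and v: 1 tree
v and v and v and v: 5 trees

v and v and v and v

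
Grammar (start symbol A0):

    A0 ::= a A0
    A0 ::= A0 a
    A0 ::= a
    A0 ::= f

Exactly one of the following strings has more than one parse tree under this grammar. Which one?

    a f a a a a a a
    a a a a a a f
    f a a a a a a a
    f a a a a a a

a f a a a a a a: 7 trees
a a a a a a f: 1 tree
f a a a a a a a: 1 tree
f a a a a a a: 1 tree

a f a a a a a a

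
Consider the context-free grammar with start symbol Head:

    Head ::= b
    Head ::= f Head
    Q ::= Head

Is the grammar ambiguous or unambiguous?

Unambiguous

Only Head is reachable from Head; ignoring the rest: Each reachable nonterminal has at most one production per leading terminal, and all productions are right-linear; the derivation is determined token-by-token.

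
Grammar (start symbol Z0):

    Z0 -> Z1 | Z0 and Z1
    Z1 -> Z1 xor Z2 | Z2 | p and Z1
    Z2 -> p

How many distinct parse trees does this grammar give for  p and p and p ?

4

Parse trees for p and p and p:
  [Z0 [Z1 p and [Z1 p and [Z1 [Z2 p]]]]]
  [Z0 [Z0 [Z1 [Z2 p]]] and [Z1 p and [Z1 [Z2 p]]]]
  [Z0 [Z0 [Z1 p and [Z1 [Z2 p]]]] and [Z1 [Z2 p]]]
  [Z0 [Z0 [Z0 [Z1 [Z2 p]]] and [Z1 [Z2 p]]] and [Z1 [Z2 p]]]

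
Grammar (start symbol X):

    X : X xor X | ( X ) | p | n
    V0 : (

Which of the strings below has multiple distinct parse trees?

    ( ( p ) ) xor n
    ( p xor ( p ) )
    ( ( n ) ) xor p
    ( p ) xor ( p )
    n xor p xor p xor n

n xor p xor p xor n

( ( p ) ) xor n: 1 tree
( p xor ( p ) ): 1 tree
( ( n ) ) xor p: 1 tree
( p ) xor ( p ): 1 tree
n xor p xor p xor n: 5 trees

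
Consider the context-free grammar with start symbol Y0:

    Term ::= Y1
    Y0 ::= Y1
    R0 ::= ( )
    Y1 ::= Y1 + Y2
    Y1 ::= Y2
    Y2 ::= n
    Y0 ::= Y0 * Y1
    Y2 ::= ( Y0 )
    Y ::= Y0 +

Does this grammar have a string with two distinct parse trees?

Only Y0, Y1, Y2 are reachable from Y0; ignoring the rest: The grammar is stratified — Y0 handles '*' (left-recursive), Y1 handles '+', Y2 atoms. Each operator has a fixed associativity and precedence level, so every string has one parse.

Unambiguous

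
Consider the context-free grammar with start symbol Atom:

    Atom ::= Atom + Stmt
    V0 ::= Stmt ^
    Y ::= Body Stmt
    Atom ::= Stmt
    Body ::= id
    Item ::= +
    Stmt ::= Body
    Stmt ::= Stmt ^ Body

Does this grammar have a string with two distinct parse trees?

Unambiguous

Only Atom, Stmt, Body are reachable from Atom; ignoring the rest: This is a standard precedence ladder (Atom over Stmt over Body), with each level left-recursive on its own operator ('+' at Atom, '^' at Stmt). That structure is LR(1), hence unambiguous.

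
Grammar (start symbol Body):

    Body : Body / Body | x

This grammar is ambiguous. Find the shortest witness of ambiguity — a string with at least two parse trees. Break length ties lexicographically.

length 1: no string has ≥2 trees
length 3: no string has ≥2 trees
length 5: x / x / x has 2 parse trees

Two derivations of x / x / x:
  Body ⇒ Body / Body ⇒ Body / Body / Body ⇒ x / Body / Body ⇒ x / x / Body ⇒ x / x / x
  Body ⇒ Body / Body ⇒ x / Body ⇒ x / Body / Body ⇒ x / x / Body ⇒ x / x / x

x / x / x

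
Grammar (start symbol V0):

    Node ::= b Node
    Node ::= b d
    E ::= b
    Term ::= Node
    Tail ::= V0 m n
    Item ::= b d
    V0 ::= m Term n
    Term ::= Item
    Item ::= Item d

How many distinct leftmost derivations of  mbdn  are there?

Parse trees for mbdn:
  [V0 m [Term [Node b d]] n]
  [V0 m [Term [Item b d]] n]

2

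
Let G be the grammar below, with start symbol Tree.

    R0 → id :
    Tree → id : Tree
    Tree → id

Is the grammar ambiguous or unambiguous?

Unambiguous

(R0 is unreachable from Tree, so its rules don't affect L(Tree).) The reachable grammar is A → atom sep A | atom. Each atom is followed by either the separator (recurse) or end-of-string (stop) — no choice point.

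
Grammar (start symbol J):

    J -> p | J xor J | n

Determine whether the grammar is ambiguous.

Witness: n xor n xor n

Derivation 1: J ⇒ J xor J ⇒ J xor J xor J ⇒ n xor J xor J ⇒ n xor n xor J ⇒ n xor n xor n
Derivation 2: J ⇒ J xor J ⇒ n xor J ⇒ n xor J xor J ⇒ n xor n xor J ⇒ n xor n xor n

Two distinct leftmost derivations for the same string.

Ambiguous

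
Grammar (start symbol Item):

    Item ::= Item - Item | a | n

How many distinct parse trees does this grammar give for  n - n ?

Parse trees for n - n:
  [Item [Item n] - [Item n]]

1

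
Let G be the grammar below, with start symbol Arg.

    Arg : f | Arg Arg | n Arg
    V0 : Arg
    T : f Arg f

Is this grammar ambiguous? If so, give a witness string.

Witness: f f f

Derivation 1: Arg ⇒ Arg Arg ⇒ f Arg ⇒ f Arg Arg ⇒ f f Arg ⇒ f f f
Derivation 2: Arg ⇒ Arg Arg ⇒ Arg Arg Arg ⇒ f Arg Arg ⇒ f f Arg ⇒ f f f

Two distinct leftmost derivations for the same string.

Ambiguous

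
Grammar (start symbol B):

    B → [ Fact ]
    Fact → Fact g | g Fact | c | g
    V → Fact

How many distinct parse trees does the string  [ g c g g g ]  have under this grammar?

4

Parse trees for [ g c g g g ]:
  [B [ [Fact [Fact [Fact [Fact g [Fact c]] g] g] g] ]]
  [B [ [Fact [Fact [Fact g [Fact [Fact c] g]] g] g] ]]
  [B [ [Fact [Fact g [Fact [Fact [Fact c] g] g]] g] ]]
  [B [ [Fact g [Fact [Fact [Fact [Fact c] g] g] g]] ]]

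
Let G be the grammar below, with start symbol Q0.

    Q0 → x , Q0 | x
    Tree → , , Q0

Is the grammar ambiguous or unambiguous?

Unambiguous

Only Q0 is reachable from Q0; ignoring the rest: The reachable grammar is A → atom sep A | atom. Each atom is followed by either the separator (recurse) or end-of-string (stop) — no choice point.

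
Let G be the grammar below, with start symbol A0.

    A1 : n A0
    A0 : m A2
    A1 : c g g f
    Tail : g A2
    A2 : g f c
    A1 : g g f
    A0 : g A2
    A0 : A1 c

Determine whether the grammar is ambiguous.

Witness: g g f c

Derivation 1: A0 ⇒ g A2 ⇒ g g f c
Derivation 2: A0 ⇒ A1 c ⇒ g g f c

Two distinct leftmost derivations for the same string.

Ambiguous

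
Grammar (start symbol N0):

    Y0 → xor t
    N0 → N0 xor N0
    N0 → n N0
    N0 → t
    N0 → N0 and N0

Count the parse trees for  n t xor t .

2

Parse trees for n t xor t:
  [N0 [N0 n [N0 t]] xor [N0 t]]
  [N0 n [N0 [N0 t] xor [N0 t]]]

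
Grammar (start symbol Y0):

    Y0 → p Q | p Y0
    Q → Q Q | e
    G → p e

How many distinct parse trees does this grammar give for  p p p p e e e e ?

Parse trees for p p p p e e e e:
  [Y0 p [Y0 p [Y0 p [Y0 p [Q [Q e] [Q [Q e] [Q [Q e] [Q e]]]]]]]]
  [Y0 p [Y0 p [Y0 p [Y0 p [Q [Q e] [Q [Q [Q e] [Q e]] [Q e]]]]]]]
  [Y0 p [Y0 p [Y0 p [Y0 p [Q [Q [Q e] [Q e]] [Q [Q e] [Q e]]]]]]]
  [Y0 p [Y0 p [Y0 p [Y0 p [Q [Q [Q e] [Q [Q e] [Q e]]] [Q e]]]]]]
  [Y0 p [Y0 p [Y0 p [Y0 p [Q [Q [Q [Q e] [Q e]] [Q e]] [Q e]]]]]]

5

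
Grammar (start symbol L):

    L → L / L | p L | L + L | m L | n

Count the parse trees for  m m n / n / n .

Parse trees for m m n / n / n (showing first 6 of 9):
  [L [L m [L m [L n]]] / [L [L n] / [L n]]]
  [L [L [L m [L m [L n]]] / [L n]] / [L n]]
  [L [L m [L [L m [L n]] / [L n]]] / [L n]]
  [L [L m [L m [L [L n] / [L n]]]] / [L n]]
  [L m [L [L m [L n]] / [L [L n] / [L n]]]]
  [L m [L [L [L m [L n]] / [L n]] / [L n]]]

9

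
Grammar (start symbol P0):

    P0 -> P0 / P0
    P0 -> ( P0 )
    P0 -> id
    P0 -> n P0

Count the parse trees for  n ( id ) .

Parse trees for n ( id ):
  [P0 n [P0 ( [P0 id] )]]

1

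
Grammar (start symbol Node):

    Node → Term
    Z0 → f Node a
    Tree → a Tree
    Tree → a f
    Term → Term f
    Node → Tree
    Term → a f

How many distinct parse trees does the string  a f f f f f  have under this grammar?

1

Parse trees for a f f f f f:
  [Node [Term [Term [Term [Term [Term a f] f] f] f] f]]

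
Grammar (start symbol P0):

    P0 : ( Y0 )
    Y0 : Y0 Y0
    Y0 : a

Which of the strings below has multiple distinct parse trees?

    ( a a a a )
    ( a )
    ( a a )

( a a a a ): 5 trees
( a ): 1 tree
( a a ): 1 tree

( a a a a )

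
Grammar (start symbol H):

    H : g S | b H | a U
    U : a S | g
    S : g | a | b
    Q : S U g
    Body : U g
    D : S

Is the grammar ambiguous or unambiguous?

(Q, Body, D are unreachable from H, so their rules don't affect L(H).) The reachable rules are right-linear with at most one rule per (nonterminal, next-terminal) pair. Each input token forces the next rule, so parsing is deterministic.

Unambiguous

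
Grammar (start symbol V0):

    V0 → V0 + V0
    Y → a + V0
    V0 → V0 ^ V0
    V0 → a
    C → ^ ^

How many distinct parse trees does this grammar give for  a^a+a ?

2

Parse trees for a^a+a:
  [V0 [V0 [V0 a] ^ [V0 a]] + [V0 a]]
  [V0 [V0 a] ^ [V0 [V0 a] + [V0 a]]]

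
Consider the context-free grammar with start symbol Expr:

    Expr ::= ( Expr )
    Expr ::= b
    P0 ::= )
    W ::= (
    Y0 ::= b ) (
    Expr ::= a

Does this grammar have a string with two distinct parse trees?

Only Expr is reachable from Expr; ignoring the rest: L(Expr) is { openⁿ atom closeⁿ : n ≥ 0 }. The bracket depth fixes n, and the derivation is forced at every step.

Unambiguous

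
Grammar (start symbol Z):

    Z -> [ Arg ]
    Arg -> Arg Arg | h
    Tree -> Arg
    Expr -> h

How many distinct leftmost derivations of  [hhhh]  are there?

5

Parse trees for [hhhh]:
  [Z [ [Arg [Arg h] [Arg [Arg h] [Arg [Arg h] [Arg h]]]] ]]
  [Z [ [Arg [Arg h] [Arg [Arg [Arg h] [Arg h]] [Arg h]]] ]]
  [Z [ [Arg [Arg [Arg h] [Arg h]] [Arg [Arg h] [Arg h]]] ]]
  [Z [ [Arg [Arg [Arg h] [Arg [Arg h] [Arg h]]] [Arg h]] ]]
  [Z [ [Arg [Arg [Arg [Arg h] [Arg h]] [Arg h]] [Arg h]] ]]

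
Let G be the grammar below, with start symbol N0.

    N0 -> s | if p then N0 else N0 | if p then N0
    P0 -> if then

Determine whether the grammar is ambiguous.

Witness: if p then if p then s else s

Derivation 1: N0 ⇒ if p then N0 else N0 ⇒ if p then if p then N0 else N0 ⇒ if p then if p then s else N0 ⇒ if p then if p then s else s
Derivation 2: N0 ⇒ if p then N0 ⇒ if p then if p then N0 else N0 ⇒ if p then if p then s else N0 ⇒ if p then if p then s else s

Two distinct leftmost derivations for the same string.

Ambiguous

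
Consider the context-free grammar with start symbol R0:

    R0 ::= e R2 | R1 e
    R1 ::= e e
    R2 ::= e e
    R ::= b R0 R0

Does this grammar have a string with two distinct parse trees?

Witness: e e e

Derivation 1: R0 ⇒ e R2 ⇒ e e e
Derivation 2: R0 ⇒ R1 e ⇒ e e e

Two distinct leftmost derivations for the same string.

Ambiguous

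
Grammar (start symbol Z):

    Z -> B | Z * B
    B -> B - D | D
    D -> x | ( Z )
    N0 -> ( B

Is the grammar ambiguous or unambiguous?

Unambiguous

Only Z, B, D are reachable from Z; ignoring the rest: This is a standard precedence ladder (Z over B over D), with each level left-recursive on its own operator ('*' at Z, '-' at B). That structure is LR(1), hence unambiguous.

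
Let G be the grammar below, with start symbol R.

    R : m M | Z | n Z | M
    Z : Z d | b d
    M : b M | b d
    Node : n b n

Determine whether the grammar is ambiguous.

Witness: b d

Derivation 1: R ⇒ Z ⇒ b d
Derivation 2: R ⇒ M ⇒ b d

Two distinct leftmost derivations for the same string.

Ambiguous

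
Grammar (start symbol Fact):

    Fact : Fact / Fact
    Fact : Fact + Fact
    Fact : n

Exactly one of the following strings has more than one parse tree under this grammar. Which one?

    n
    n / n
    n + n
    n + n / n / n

n: 1 tree
n / n: 1 tree
n + n: 1 tree
n + n / n / n: 5 trees

n + n / n / n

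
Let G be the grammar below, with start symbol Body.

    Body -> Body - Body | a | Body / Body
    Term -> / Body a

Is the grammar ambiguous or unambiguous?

Ambiguous

Witness: a - a - a

Derivation 1: Body ⇒ Body - Body ⇒ Body - Body - Body ⇒ a - Body - Body ⇒ a - a - Body ⇒ a - a - a
Derivation 2: Body ⇒ Body - Body ⇒ a - Body ⇒ a - Body - Body ⇒ a - a - Body ⇒ a - a - a

Two distinct leftmost derivations for the same string.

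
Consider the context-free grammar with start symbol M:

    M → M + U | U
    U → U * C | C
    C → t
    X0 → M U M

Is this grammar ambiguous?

(X0 is unreachable from M, so its rules don't affect L(M).) M → M + U | U  ;  U → U * C | C  — a left-associative chain with C at the bottom. Each string factors uniquely by precedence.

Unambiguous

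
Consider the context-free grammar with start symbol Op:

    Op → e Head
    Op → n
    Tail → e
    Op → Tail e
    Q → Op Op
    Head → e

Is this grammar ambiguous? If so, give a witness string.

Witness: e e

Derivation 1: Op ⇒ e Head ⇒ e e
Derivation 2: Op ⇒ Tail e ⇒ e e

Two distinct leftmost derivations for the same string.

Ambiguous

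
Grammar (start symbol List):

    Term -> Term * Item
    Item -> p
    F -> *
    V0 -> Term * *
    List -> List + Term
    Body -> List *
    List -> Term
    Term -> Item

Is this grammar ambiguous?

(F, Body, V0 are unreachable from List, so their rules don't affect L(List).) The grammar is stratified — List handles '+' (left-recursive), Term handles '*', Item atoms. Each operator has a fixed associativity and precedence level, so every string has one parse.

Unambiguous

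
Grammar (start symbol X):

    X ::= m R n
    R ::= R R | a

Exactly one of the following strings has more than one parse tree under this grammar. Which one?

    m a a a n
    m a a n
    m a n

m a a a n: 2 trees
m a a n: 1 tree
m a n: 1 tree

m a a a n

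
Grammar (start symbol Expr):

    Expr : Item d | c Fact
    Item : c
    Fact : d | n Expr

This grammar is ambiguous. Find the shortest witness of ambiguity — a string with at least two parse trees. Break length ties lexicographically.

length 2: c d has 2 parse trees

Two derivations of c d:
  Expr ⇒ Item d ⇒ c d
  Expr ⇒ c Fact ⇒ c d

c d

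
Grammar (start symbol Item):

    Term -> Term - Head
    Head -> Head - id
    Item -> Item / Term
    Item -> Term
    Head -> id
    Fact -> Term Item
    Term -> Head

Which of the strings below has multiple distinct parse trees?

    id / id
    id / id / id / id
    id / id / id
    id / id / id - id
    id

id / id: 1 tree
id / id / id / id: 1 tree
id / id / id: 1 tree
id / id / id - id: 2 trees
id: 1 tree

id / id / id - id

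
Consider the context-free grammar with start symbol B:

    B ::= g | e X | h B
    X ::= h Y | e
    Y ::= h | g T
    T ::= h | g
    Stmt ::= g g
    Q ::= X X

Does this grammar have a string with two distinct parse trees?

Unambiguous

Only B, X, Y, T are reachable from B; ignoring the rest: Each reachable nonterminal has at most one production per leading terminal, and all productions are right-linear; the derivation is determined token-by-token.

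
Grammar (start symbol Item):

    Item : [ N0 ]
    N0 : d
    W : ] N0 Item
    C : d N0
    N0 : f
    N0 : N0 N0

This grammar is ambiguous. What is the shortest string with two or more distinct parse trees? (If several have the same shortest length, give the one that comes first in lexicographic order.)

[ d d d ]

length 3: no string has ≥2 trees
length 4: no string has ≥2 trees
length 5: [ d d d ] has 2 parse trees

Two derivations of [ d d d ]:
  Item ⇒ [ N0 ] ⇒ [ N0 N0 ] ⇒ [ d N0 ] ⇒ [ d N0 N0 ] ⇒ [ d d N0 ] ⇒ [ d d d ]
  Item ⇒ [ N0 ] ⇒ [ N0 N0 ] ⇒ [ N0 N0 N0 ] ⇒ [ d N0 N0 ] ⇒ [ d d N0 ] ⇒ [ d d d ]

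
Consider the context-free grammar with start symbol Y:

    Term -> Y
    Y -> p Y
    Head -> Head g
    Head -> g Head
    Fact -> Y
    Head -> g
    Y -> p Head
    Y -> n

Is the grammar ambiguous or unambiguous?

Witness: p g g

Derivation 1: Y ⇒ p Head ⇒ p Head g ⇒ p g g
Derivation 2: Y ⇒ p Head ⇒ p g Head ⇒ p g g

Two distinct leftmost derivations for the same string.

Ambiguous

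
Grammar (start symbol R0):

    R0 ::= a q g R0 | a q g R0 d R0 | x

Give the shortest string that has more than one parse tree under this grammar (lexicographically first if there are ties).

a q g a q g x d x

length 1: no string has ≥2 trees
length 4: no string has ≥2 trees
length 6: no string has ≥2 trees
length 7: no string has ≥2 trees
length 9: a q g a q g x d x has 2 parse trees

Two derivations of a q g a q g x d x:
  R0 ⇒ a q g R0 ⇒ a q g a q g R0 d R0 ⇒ a q g a q g x d R0 ⇒ a q g a q g x d x
  R0 ⇒ a q g R0 d R0 ⇒ a q g a q g R0 d R0 ⇒ a q g a q g x d R0 ⇒ a q g a q g x d x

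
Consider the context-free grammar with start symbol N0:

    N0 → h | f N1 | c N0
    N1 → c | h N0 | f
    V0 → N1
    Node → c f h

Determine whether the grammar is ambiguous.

Unambiguous

Only N0, N1 are reachable from N0; ignoring the rest: The reachable rules are right-linear with at most one rule per (nonterminal, next-terminal) pair. Each input token forces the next rule, so parsing is deterministic.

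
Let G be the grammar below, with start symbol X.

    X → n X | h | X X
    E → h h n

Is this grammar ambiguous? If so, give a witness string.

Ambiguous

Witness: h h h

Derivation 1: X ⇒ X X ⇒ h X ⇒ h X X ⇒ h h X ⇒ h h h
Derivation 2: X ⇒ X X ⇒ X X X ⇒ h X X ⇒ h h X ⇒ h h h

Two distinct leftmost derivations for the same string.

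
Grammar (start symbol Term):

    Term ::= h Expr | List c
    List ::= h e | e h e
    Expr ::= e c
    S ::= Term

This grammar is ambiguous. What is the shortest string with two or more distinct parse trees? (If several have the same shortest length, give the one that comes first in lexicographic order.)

h e c

length 3: h e c has 2 parse trees

Two derivations of h e c:
  Term ⇒ h Expr ⇒ h e c
  Term ⇒ List c ⇒ h e c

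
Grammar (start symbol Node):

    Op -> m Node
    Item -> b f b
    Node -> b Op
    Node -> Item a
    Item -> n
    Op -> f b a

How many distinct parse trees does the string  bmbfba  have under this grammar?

2

Parse trees for bmbfba:
  [Node b [Op m [Node b [Op f b a]]]]
  [Node b [Op m [Node [Item b f b] a]]]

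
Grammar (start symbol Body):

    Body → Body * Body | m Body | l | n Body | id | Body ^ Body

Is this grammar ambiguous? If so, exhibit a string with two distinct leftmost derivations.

Ambiguous

Witness: m id * id

Derivation 1: Body ⇒ Body * Body ⇒ m Body * Body ⇒ m id * Body ⇒ m id * id
Derivation 2: Body ⇒ m Body ⇒ m Body * Body ⇒ m id * Body ⇒ m id * id

Two distinct leftmost derivations for the same string.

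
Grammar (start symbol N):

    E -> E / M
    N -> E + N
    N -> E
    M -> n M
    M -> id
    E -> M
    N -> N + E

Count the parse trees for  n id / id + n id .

Parse trees for n id / id + n id:
  [N [E [E [M n [M id]]] / [M id]] + [N [E [M n [M id]]]]]
  [N [N [E [E [M n [M id]]] / [M id]]] + [E [M n [M id]]]]

2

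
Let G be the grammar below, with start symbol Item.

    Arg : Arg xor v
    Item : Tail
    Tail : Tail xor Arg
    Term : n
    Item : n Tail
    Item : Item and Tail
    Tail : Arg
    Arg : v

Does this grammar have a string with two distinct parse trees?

Witness: v xor v

Derivation 1: Item ⇒ Tail ⇒ Tail xor Arg ⇒ Arg xor Arg ⇒ v xor Arg ⇒ v xor v
Derivation 2: Item ⇒ Tail ⇒ Arg ⇒ Arg xor v ⇒ v xor v

Two distinct leftmost derivations for the same string.

Ambiguous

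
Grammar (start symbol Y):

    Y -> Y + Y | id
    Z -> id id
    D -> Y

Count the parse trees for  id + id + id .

Parse trees for id + id + id:
  [Y [Y id] + [Y [Y id] + [Y id]]]
  [Y [Y [Y id] + [Y id]] + [Y id]]

2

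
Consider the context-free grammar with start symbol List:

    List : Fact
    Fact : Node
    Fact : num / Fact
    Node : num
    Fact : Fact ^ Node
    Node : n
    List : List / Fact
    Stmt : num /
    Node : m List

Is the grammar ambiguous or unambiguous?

Ambiguous

Witness: num / n

Derivation 1: List ⇒ Fact ⇒ num / Fact ⇒ num / Node ⇒ num / n
Derivation 2: List ⇒ List / Fact ⇒ Fact / Fact ⇒ Node / Fact ⇒ num / Fact ⇒ num / Node ⇒ num / n

Two distinct leftmost derivations for the same string.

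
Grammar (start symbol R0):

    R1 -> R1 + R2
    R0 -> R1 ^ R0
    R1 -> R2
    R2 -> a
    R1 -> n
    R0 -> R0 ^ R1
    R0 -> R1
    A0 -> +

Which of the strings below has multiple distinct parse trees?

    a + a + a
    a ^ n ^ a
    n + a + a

a ^ n ^ a

a + a + a: 1 tree
a ^ n ^ a: 4 trees
n + a + a: 1 tree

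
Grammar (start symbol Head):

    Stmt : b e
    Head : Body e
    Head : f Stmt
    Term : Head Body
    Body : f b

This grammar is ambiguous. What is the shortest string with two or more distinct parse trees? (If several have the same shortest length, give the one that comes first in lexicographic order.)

length 3: f b e has 2 parse trees

Two derivations of f b e:
  Head ⇒ Body e ⇒ f b e
  Head ⇒ f Stmt ⇒ f b e

f b e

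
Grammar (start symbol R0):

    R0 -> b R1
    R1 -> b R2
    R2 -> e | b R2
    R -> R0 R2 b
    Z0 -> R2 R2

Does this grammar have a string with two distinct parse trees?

Unambiguous

(R, Z0 are unreachable from R0, so their rules don't affect L(R0).) The reachable rules are right-linear with at most one rule per (nonterminal, next-terminal) pair. Each input token forces the next rule, so parsing is deterministic.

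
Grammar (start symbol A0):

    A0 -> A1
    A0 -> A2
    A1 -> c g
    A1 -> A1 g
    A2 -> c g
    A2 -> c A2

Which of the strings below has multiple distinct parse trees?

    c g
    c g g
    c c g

c g

c g: 2 trees
c g g: 1 tree
c c g: 1 tree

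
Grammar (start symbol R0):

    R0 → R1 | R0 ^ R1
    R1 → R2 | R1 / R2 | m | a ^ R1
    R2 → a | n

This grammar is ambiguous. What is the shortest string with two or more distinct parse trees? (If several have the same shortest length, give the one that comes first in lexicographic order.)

a ^ a

length 1: no string has ≥2 trees
length 3: a ^ a has 2 parse trees

Two derivations of a ^ a:
  R0 ⇒ R1 ⇒ a ^ R1 ⇒ a ^ R2 ⇒ a ^ a
  R0 ⇒ R0 ^ R1 ⇒ R1 ^ R1 ⇒ R2 ^ R1 ⇒ a ^ R1 ⇒ a ^ R2 ⇒ a ^ a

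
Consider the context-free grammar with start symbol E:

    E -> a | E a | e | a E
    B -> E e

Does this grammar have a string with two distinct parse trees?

Ambiguous

Witness: a a

Derivation 1: E ⇒ E a ⇒ a a
Derivation 2: E ⇒ a E ⇒ a a

Two distinct leftmost derivations for the same string.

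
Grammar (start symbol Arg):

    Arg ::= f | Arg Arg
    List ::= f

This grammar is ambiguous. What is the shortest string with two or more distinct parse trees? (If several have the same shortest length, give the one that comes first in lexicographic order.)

f f f

length 1: no string has ≥2 trees
length 2: no string has ≥2 trees
length 3: f f f has 2 parse trees

Two derivations of f f f:
  Arg ⇒ Arg Arg ⇒ f Arg ⇒ f Arg Arg ⇒ f f Arg ⇒ f f f
  Arg ⇒ Arg Arg ⇒ Arg Arg Arg ⇒ f Arg Arg ⇒ f f Arg ⇒ f f f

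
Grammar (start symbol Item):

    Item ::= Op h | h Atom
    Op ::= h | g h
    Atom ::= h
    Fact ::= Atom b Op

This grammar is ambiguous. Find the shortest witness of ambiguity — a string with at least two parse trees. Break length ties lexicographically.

h h

length 2: h h has 2 parse trees

Two derivations of h h:
  Item ⇒ Op h ⇒ h h
  Item ⇒ h Atom ⇒ h h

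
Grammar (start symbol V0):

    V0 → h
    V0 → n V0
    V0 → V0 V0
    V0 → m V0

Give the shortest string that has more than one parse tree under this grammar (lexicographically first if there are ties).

length 1: no string has ≥2 trees
length 2: no string has ≥2 trees
length 3: h h h has 2 parse trees

Two derivations of h h h:
  V0 ⇒ V0 V0 ⇒ h V0 ⇒ h V0 V0 ⇒ h h V0 ⇒ h h h
  V0 ⇒ V0 V0 ⇒ V0 V0 V0 ⇒ h V0 V0 ⇒ h h V0 ⇒ h h h

h h h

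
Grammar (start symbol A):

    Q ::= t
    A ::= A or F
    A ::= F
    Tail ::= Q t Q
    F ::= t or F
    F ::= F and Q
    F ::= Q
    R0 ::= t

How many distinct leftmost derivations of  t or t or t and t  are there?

Parse trees for t or t or t and t:
  [A [A [F [Q t]]] or [F t or [F [F [Q t]] and [Q t]]]]
  [A [A [F [Q t]]] or [F [F t or [F [Q t]]] and [Q t]]]
  [A [A [A [F [Q t]]] or [F [Q t]]] or [F [F [Q t]] and [Q t]]]
  [A [A [F t or [F [Q t]]]] or [F [F [Q t]] and [Q t]]]
  [A [F t or [F t or [F [F [Q t]] and [Q t]]]]]
  [A [F t or [F [F t or [F [Q t]]] and [Q t]]]]
  [A [F [F t or [F t or [F [Q t]]]] and [Q t]]]

7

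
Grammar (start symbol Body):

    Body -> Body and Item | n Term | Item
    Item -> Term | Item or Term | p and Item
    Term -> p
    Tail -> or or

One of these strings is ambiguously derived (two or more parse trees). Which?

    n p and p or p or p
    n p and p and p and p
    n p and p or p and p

n p and p and p and p

n p and p or p or p: 1 tree
n p and p and p and p: 4 trees
n p and p or p and p: 1 tree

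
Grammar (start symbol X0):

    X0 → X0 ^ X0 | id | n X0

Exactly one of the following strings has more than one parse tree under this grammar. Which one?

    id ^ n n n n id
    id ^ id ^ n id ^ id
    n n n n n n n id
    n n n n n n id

id ^ n n n n id: 1 tree
id ^ id ^ n id ^ id: 7 trees
n n n n n n n id: 1 tree
n n n n n n id: 1 tree

id ^ id ^ n id ^ id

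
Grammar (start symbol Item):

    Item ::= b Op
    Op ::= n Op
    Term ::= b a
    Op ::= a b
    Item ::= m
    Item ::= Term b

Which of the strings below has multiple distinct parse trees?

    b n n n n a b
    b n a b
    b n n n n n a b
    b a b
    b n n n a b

b a b

b n n n n a b: 1 tree
b n a b: 1 tree
b n n n n n a b: 1 tree
b a b: 2 trees
b n n n a b: 1 tree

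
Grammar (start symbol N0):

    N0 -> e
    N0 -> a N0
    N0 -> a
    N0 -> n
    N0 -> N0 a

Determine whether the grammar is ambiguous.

Witness: a a

Derivation 1: N0 ⇒ a N0 ⇒ a a
Derivation 2: N0 ⇒ N0 a ⇒ a a

Two distinct leftmost derivations for the same string.

Ambiguous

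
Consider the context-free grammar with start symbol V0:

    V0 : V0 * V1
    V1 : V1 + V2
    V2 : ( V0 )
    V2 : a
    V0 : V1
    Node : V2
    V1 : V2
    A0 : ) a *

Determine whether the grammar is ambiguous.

Unambiguous

Only V0, V1, V2 are reachable from V0; ignoring the rest: V0 → V0 * V1 | V1  ;  V1 → V1 + V2 | V2  — a left-associative chain with V2 at the bottom. Each string factors uniquely by precedence.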